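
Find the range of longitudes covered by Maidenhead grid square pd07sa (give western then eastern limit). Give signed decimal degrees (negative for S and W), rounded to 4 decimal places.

121.5000, 121.5833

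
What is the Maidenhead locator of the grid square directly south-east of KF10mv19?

KF10mv28

Longitude extended square 1; +1 → 2.
Latitude extended square 9; −1 → 8.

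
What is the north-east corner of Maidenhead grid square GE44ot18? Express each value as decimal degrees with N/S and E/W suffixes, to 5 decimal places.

45.17083° S, 50.81667° W

Field G=6, E=4: +6·20° lon, +4·10° lat → SW at lon -60°, lat -50°.
Square 4, 4: +4·2° lon, +4·1° lat → SW at lon -52°, lat -46°.
Subsquare o=14, t=19: +14·0.0833333° lon, +19·0.0416667° lat → SW at lon -50.8333°, lat -45.2083°.
Extended square 1, 8: +1·0.00833333° lon, +8·0.00416667° lat → SW at lon -50.825°, lat -45.175°.
Cell spans 0.00833333° lon × 0.00416667° lat. NE corner is SW corner plus one full cell.
latitude 45.17083° S, longitude 50.81667° W.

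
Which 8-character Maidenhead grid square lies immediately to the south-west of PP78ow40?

PP78ov39

Longitude extended square 4; −1 → 3.
Latitude extended square 0; −1 → -1, wraps to 9, carry into subsquare.
Latitude subsquare w = 22; −1 → 21 = v.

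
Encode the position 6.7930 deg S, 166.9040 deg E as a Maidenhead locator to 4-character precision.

RI33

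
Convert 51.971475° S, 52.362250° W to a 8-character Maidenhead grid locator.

GD38ta66

Add 180° to longitude and 90° to latitude: 127.63775, 38.02853.
Field: 127.63775/20 → 6 → G, 38.02853/10 → 3 → D; chars GD.
Square: 7.63775/2 → 3, 8.02853/1 → 8; chars 38.
Subsquare: 1.63775/0.0833333 → 19 → t, 0.02853/0.0416667 → 0 → a; chars ta.
Extended square: 0.05442/0.00833333 → 6, 0.02853/0.00416667 → 6; chars 66.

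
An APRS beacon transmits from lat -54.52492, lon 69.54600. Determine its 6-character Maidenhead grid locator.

MD45sl

Add 180° to longitude and 90° to latitude: 249.5460, 35.4751.
Field: 249.5460/20 → 12 → M, 35.4751/10 → 3 → D; chars MD.
Square: 9.5460/2 → 4, 5.4751/1 → 5; chars 45.
Subsquare: 1.5460/0.0833333 → 18 → s, 0.4751/0.0416667 → 11 → l; chars sl.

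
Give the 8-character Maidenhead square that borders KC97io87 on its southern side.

KC97io86

Latitude extended square 7; −1 → 6.
The longitude characters are unchanged.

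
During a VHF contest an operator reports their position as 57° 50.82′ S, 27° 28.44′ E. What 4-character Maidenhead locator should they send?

KD32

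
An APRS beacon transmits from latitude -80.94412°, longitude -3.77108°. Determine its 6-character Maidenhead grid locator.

IA89cb

Shift to the Maidenhead origin (180°W, 90°S): lon 176.2289, lat 9.0559.
Field: lon ⌊176.2289/20⌋ = 8 → I; lat ⌊9.0559/10⌋ = 0 → A.
Square: lon ⌊16.2289/2⌋ = 8; lat ⌊9.0559/1⌋ = 9.
Subsquare: lon ⌊0.2289/0.0833333⌋ = 2 → c; lat ⌊0.0559/0.0416667⌋ = 1 → b.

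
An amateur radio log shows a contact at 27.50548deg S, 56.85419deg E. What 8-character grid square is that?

LG82kl28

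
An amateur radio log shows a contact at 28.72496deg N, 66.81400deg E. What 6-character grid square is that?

Offset from 180°W / 90°S: lon 246.8140°, lat 118.7250°.
Field: lon ⌊246.8140/20⌋ = 12 → M; lat ⌊118.7250/10⌋ = 11 → L.
Square: lon ⌊6.8140/2⌋ = 3; lat ⌊8.7250/1⌋ = 8.
Subsquare: lon ⌊0.8140/0.0833333⌋ = 9 → j; lat ⌊0.7250/0.0416667⌋ = 17 → r.

ML38jr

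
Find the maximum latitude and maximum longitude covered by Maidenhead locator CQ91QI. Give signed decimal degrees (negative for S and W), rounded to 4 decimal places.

Field C=2, Q=16: +2·20° lon, +16·10° lat → SW at lon -140°, lat 70°.
Square 9, 1: +9·2° lon, +1·1° lat → SW at lon -122°, lat 71°.
Subsquare q=16, i=8: +16·0.0833333° lon, +8·0.0416667° lat → SW at lon -120.667°, lat 71.3333°.
Cell spans 0.0833333° lon × 0.0416667° lat. NE corner is SW corner plus one full cell.
latitude 71.3750, longitude -120.5833.

71.3750, -120.5833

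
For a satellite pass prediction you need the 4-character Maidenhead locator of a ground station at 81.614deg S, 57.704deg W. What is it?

GA18

Shift to the Maidenhead origin (180°W, 90°S): lon 122.30, lat 8.39.
Field: lon ⌊122.30/20⌋ = 6 → G; lat ⌊8.39/10⌋ = 0 → A.
Square: lon ⌊2.30/2⌋ = 1; lat ⌊8.39/1⌋ = 8.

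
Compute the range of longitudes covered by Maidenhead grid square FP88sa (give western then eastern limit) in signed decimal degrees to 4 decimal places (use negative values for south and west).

-62.5000, -62.4167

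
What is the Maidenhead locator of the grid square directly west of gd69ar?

Longitude subsquare a = 0; −1 → -1, wraps to 23 = x, carry into square.
Longitude square 6; −1 → 5.
The latitude characters are unchanged.

GD59xr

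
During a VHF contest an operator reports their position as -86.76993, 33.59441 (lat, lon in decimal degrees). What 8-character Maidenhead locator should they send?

KA63tf15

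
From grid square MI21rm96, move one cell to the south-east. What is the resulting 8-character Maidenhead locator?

MI21sm05

Longitude extended square 9; +1 → 10, wraps to 0, carry into subsquare.
Longitude subsquare r = 17; +1 → 18 = s.
Latitude extended square 6; −1 → 5.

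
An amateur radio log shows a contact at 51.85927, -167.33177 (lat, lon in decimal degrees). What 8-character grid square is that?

AO61iu06

Offset from 180°W / 90°S: lon 12.66823°, lat 141.85927°.
Field (20°×10°, letters A–R): 12.66823/20 → 0 → A, 141.85927/10 → 14 → O; chars AO.
Square (2°×1°, digits 0–9): 12.66823/2 → 6, 1.85927/1 → 1; chars 61.
Subsquare (5′×2.5′, letters a–x): 0.66823/0.0833333 → 8 → i, 0.85927/0.0416667 → 20 → u; chars iu.
Extended square (30″×15″, digits 0–9): 0.00156/0.00833333 → 0, 0.02594/0.00416667 → 6; chars 06.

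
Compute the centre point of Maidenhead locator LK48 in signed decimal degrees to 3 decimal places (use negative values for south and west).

Field L=11, K=10: +11·20° lon, +10·10° lat → SW at lon 40°, lat 10°.
Square 4, 8: +4·2° lon, +8·1° lat → SW at lon 48°, lat 18°.
Cell spans 2° lon × 1° lat. Centre is SW corner plus half of each.
latitude 18.500, longitude 49.000.

18.500, 49.000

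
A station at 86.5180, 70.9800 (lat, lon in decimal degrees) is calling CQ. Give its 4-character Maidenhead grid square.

Shift to the Maidenhead origin (180°W, 90°S): lon 250.98, lat 176.52.
Field (20°×10°, letters A–R): 250.98/20 → 12 → M, 176.52/10 → 17 → R; chars MR.
Square (2°×1°, digits 0–9): 10.98/2 → 5, 6.52/1 → 6; chars 56.

MR56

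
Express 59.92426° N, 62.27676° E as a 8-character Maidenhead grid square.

Offset from 180°W / 90°S: lon 242.27676°, lat 149.92426°.
Field (20°×10°, letters A–R): lon ⌊242.27676/20⌋ = 12 → M; lat ⌊149.92426/10⌋ = 14 → O.
Square (2°×1°, digits 0–9): lon ⌊2.27676/2⌋ = 1; lat ⌊9.92426/1⌋ = 9.
Subsquare (5′×2.5′, letters a–x): lon ⌊0.27676/0.0833333⌋ = 3 → d; lat ⌊0.92426/0.0416667⌋ = 22 → w.
Extended square (30″×15″, digits 0–9): lon ⌊0.02676/0.00833333⌋ = 3; lat ⌊0.00759/0.00416667⌋ = 1.

MO19dw31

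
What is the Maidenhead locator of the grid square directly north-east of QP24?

QP35

Longitude square 2; +1 → 3.
Latitude square 4; +1 → 5.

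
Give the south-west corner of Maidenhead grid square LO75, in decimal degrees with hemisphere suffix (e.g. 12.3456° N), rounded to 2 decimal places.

Field L=11, O=14: +11·20° lon, +14·10° lat → SW at lon 40°, lat 50°.
Square 7, 5: +7·2° lon, +5·1° lat → SW at lon 54°, lat 55°.
latitude 55.00° N, longitude 54.00° E.

55.00° N, 54.00° E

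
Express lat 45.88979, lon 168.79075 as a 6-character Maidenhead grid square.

RN45jv

Shift to the Maidenhead origin (180°W, 90°S): lon 348.7908, lat 135.8898.
Field (20°×10°, letters A–R): 348.7908/20 → 17 → R, 135.8898/10 → 13 → N; chars RN.
Square (2°×1°, digits 0–9): 8.7908/2 → 4, 5.8898/1 → 5; chars 45.
Subsquare (5′×2.5′, letters a–x): 0.7908/0.0833333 → 9 → j, 0.8898/0.0416667 → 21 → v; chars jv.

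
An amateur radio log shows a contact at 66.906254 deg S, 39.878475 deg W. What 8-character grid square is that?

Offset from 180°W / 90°S: lon 140.12152°, lat 23.09375°.
Field: 140.12152/20 → 7 → H, 23.09375/10 → 2 → C; chars HC.
Square: 0.12152/2 → 0, 3.09375/1 → 3; chars 03.
Subsquare: 0.12152/0.0833333 → 1 → b, 0.09375/0.0416667 → 2 → c; chars bc.
Extended square: 0.03819/0.00833333 → 4, 0.01041/0.00416667 → 2; chars 42.

HC03bc42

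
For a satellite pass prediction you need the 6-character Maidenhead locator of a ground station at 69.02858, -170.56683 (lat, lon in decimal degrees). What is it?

AP49ra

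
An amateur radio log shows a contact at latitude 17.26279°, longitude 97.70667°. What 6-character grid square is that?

Shift to the Maidenhead origin (180°W, 90°S): lon 277.7067, lat 107.2628.
Field (20°×10°, letters A–R): lon ⌊277.7067/20⌋ = 13 → N; lat ⌊107.2628/10⌋ = 10 → K.
Square (2°×1°, digits 0–9): lon ⌊17.7067/2⌋ = 8; lat ⌊7.2628/1⌋ = 7.
Subsquare (5′×2.5′, letters a–x): lon ⌊1.7067/0.0833333⌋ = 20 → u; lat ⌊0.2628/0.0416667⌋ = 6 → g.

NK87ug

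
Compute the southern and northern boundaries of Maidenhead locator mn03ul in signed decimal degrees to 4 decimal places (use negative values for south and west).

43.4583, 43.5000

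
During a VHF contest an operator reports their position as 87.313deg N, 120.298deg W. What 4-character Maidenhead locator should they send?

CR97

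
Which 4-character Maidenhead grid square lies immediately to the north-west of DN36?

Longitude square 3; −1 → 2.
Latitude square 6; +1 → 7.

DN27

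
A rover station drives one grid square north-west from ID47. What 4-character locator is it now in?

ID38

Longitude square 4; −1 → 3.
Latitude square 7; +1 → 8.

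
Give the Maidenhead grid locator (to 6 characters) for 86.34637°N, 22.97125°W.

HR86mi

Offset from 180°W / 90°S: lon 157.0288°, lat 176.3464°.
Field: 157.0288/20 → 7 → H, 176.3464/10 → 17 → R; chars HR.
Square: 17.0288/2 → 8, 6.3464/1 → 6; chars 86.
Subsquare: 1.0288/0.0833333 → 12 → m, 0.3464/0.0416667 → 8 → i; chars mi.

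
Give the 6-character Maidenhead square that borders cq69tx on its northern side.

CR60ta

Latitude subsquare x = 23; +1 → 24, wraps to 0 = a, carry into square.
Latitude square 9; +1 → 10, wraps to 0, carry into field.
Latitude field Q = 16; +1 → 17 = R.
The longitude characters are unchanged.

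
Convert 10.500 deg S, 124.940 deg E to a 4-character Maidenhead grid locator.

PH29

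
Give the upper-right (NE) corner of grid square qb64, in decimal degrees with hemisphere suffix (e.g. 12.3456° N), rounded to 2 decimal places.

Field Q=16, B=1: +16·20° lon, +1·10° lat → SW at lon 140°, lat -80°.
Square 6, 4: +6·2° lon, +4·1° lat → SW at lon 152°, lat -76°.
Cell spans 2° lon × 1° lat. NE corner is SW corner plus one full cell.
latitude 75.00° S, longitude 154.00° E.

75.00° S, 154.00° E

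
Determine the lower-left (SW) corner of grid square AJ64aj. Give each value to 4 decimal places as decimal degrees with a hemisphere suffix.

4.3750° N, 168.0000° W

Field A=0, J=9: +0·20° lon, +9·10° lat → SW at lon -180°, lat 0°.
Square 6, 4: +6·2° lon, +4·1° lat → SW at lon -168°, lat 4°.
Subsquare a=0, j=9: +0·0.0833333° lon, +9·0.0416667° lat → SW at lon -168°, lat 4.375°.
latitude 4.3750° N, longitude 168.0000° W.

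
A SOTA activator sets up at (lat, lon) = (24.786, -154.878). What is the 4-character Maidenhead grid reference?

BL24

Add 180° to longitude and 90° to latitude: 25.12, 114.79.
Field: 25.12/20 → 1 → B, 114.79/10 → 11 → L; chars BL.
Square: 5.12/2 → 2, 4.79/1 → 4; chars 24.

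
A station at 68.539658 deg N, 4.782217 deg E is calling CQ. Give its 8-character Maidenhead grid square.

Shift to the Maidenhead origin (180°W, 90°S): lon 184.78222, lat 158.53966.
Field: 184.78222/20 → 9 → J, 158.53966/10 → 15 → P; chars JP.
Square: 4.78222/2 → 2, 8.53966/1 → 8; chars 28.
Subsquare: 0.78222/0.0833333 → 9 → j, 0.53966/0.0416667 → 12 → m; chars jm.
Extended square: 0.03222/0.00833333 → 3, 0.03966/0.00416667 → 9; chars 39.

JP28jm39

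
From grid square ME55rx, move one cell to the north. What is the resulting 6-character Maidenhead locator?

ME56ra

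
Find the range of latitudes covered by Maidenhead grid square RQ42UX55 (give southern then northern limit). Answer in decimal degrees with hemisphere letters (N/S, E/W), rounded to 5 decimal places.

72.97917° N, 72.98333° N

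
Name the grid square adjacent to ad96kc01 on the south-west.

Longitude extended square 0; −1 → -1, wraps to 9, carry into subsquare.
Longitude subsquare k = 10; −1 → 9 = j.
Latitude extended square 1; −1 → 0.

AD96jc90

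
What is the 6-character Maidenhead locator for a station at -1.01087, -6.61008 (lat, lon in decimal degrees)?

II68qx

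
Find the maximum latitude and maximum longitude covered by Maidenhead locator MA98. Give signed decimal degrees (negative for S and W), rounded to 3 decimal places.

Field M=12, A=0: +12·20° lon, +0·10° lat → SW at lon 60°, lat -90°.
Square 9, 8: +9·2° lon, +8·1° lat → SW at lon 78°, lat -82°.
Cell spans 2° lon × 1° lat. NE corner is SW corner plus one full cell.
latitude -81.000, longitude 80.000.

-81.000, 80.000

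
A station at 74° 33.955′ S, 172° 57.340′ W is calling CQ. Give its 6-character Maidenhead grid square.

Shift to the Maidenhead origin (180°W, 90°S): lon 7.0443, lat 15.4341.
Field: lon ⌊7.0443/20⌋ = 0 → A; lat ⌊15.4341/10⌋ = 1 → B.
Square: lon ⌊7.0443/2⌋ = 3; lat ⌊5.4341/1⌋ = 5.
Subsquare: lon ⌊1.0443/0.0833333⌋ = 12 → m; lat ⌊0.4341/0.0416667⌋ = 10 → k.

AB35mk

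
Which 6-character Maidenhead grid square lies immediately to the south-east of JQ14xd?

Longitude subsquare x = 23; +1 → 24, wraps to 0 = a, carry into square.
Longitude square 1; +1 → 2.
Latitude subsquare d = 3; −1 → 2 = c.

JQ24ac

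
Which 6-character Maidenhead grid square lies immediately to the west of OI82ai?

OI72xi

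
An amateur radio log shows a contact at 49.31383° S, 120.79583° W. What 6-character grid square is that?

Add 180° to longitude and 90° to latitude: 59.2042, 40.6862.
Field: 59.2042/20 → 2 → C, 40.6862/10 → 4 → E; chars CE.
Square: 19.2042/2 → 9, 0.6862/1 → 0; chars 90.
Subsquare: 1.2042/0.0833333 → 14 → o, 0.6862/0.0416667 → 16 → q; chars oq.

CE90oq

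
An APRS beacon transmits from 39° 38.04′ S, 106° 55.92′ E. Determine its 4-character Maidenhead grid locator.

Add 180° to longitude and 90° to latitude: 286.93, 50.37.
Field: 286.93/20 → 14 → O, 50.37/10 → 5 → F; chars OF.
Square: 6.93/2 → 3, 0.37/1 → 0; chars 30.

OF30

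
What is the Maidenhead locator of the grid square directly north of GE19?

GF10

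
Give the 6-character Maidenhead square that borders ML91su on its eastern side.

Longitude subsquare s = 18; +1 → 19 = t.
The latitude characters are unchanged.

ML91tu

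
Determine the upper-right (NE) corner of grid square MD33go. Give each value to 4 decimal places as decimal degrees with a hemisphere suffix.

56.3750° S, 66.5833° E

Field M=12, D=3: +12·20° lon, +3·10° lat → SW at lon 60°, lat -60°.
Square 3, 3: +3·2° lon, +3·1° lat → SW at lon 66°, lat -57°.
Subsquare g=6, o=14: +6·0.0833333° lon, +14·0.0416667° lat → SW at lon 66.5°, lat -56.4167°.
Cell spans 0.0833333° lon × 0.0416667° lat. NE corner is SW corner plus one full cell.
latitude 56.3750° S, longitude 66.5833° E.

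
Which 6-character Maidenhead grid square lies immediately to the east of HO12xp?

HO22ap

Longitude subsquare x = 23; +1 → 24, wraps to 0 = a, carry into square.
Longitude square 1; +1 → 2.
The latitude characters are unchanged.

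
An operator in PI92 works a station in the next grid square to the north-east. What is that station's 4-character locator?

QI03

Longitude square 9; +1 → 10, wraps to 0, carry into field.
Longitude field P = 15; +1 → 16 = Q.
Latitude square 2; +1 → 3.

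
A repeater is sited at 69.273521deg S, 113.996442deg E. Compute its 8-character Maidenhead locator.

Shift to the Maidenhead origin (180°W, 90°S): lon 293.99644, lat 20.72648.
Field: 293.99644/20 → 14 → O, 20.72648/10 → 2 → C; chars OC.
Square: 13.99644/2 → 6, 0.72648/1 → 0; chars 60.
Subsquare: 1.99644/0.0833333 → 23 → x, 0.72648/0.0416667 → 17 → r; chars xr.
Extended square: 0.07978/0.00833333 → 9, 0.01815/0.00416667 → 4; chars 94.

OC60xr94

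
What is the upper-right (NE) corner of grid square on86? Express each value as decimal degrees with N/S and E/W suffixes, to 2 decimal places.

47.00° N, 118.00° E

Field O=14, N=13: +14·20° lon, +13·10° lat → SW at lon 100°, lat 40°.
Square 8, 6: +8·2° lon, +6·1° lat → SW at lon 116°, lat 46°.
Cell spans 2° lon × 1° lat. NE corner is SW corner plus one full cell.
latitude 47.00° N, longitude 118.00° E.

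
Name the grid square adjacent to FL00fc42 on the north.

FL00fc43

Latitude extended square 2; +1 → 3.
The longitude characters are unchanged.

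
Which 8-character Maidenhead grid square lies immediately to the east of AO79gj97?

AO79hj07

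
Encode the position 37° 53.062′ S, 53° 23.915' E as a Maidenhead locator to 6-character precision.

Shift to the Maidenhead origin (180°W, 90°S): lon 233.3986, lat 52.1156.
Field (20°×10°, letters A–R): lon ⌊233.3986/20⌋ = 11 → L; lat ⌊52.1156/10⌋ = 5 → F.
Square (2°×1°, digits 0–9): lon ⌊13.3986/2⌋ = 6; lat ⌊2.1156/1⌋ = 2.
Subsquare (5′×2.5′, letters a–x): lon ⌊1.3986/0.0833333⌋ = 16 → q; lat ⌊0.1156/0.0416667⌋ = 2 → c.

LF62qc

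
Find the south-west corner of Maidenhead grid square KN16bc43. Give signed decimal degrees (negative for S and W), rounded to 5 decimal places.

46.09583, 22.11667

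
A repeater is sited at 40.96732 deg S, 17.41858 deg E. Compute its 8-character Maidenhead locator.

JE89ra07

Offset from 180°W / 90°S: lon 197.41858°, lat 49.03268°.
Field (20°×10°, letters A–R): lon ⌊197.41858/20⌋ = 9 → J; lat ⌊49.03268/10⌋ = 4 → E.
Square (2°×1°, digits 0–9): lon ⌊17.41858/2⌋ = 8; lat ⌊9.03268/1⌋ = 9.
Subsquare (5′×2.5′, letters a–x): lon ⌊1.41858/0.0833333⌋ = 17 → r; lat ⌊0.03268/0.0416667⌋ = 0 → a.
Extended square (30″×15″, digits 0–9): lon ⌊0.00191/0.00833333⌋ = 0; lat ⌊0.03268/0.00416667⌋ = 7.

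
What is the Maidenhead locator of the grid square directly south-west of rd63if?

Longitude subsquare i = 8; −1 → 7 = h.
Latitude subsquare f = 5; −1 → 4 = e.

RD63he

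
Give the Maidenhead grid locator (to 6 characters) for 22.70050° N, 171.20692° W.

Offset from 180°W / 90°S: lon 8.7931°, lat 112.7005°.
Field: 8.7931/20 → 0 → A, 112.7005/10 → 11 → L; chars AL.
Square: 8.7931/2 → 4, 2.7005/1 → 2; chars 42.
Subsquare: 0.7931/0.0833333 → 9 → j, 0.7005/0.0416667 → 16 → q; chars jq.

AL42jq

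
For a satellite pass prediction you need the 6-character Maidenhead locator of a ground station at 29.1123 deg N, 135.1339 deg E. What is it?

PL79nc

Shift to the Maidenhead origin (180°W, 90°S): lon 315.1339, lat 119.1123.
Field: lon ⌊315.1339/20⌋ = 15 → P; lat ⌊119.1123/10⌋ = 11 → L.
Square: lon ⌊15.1339/2⌋ = 7; lat ⌊9.1123/1⌋ = 9.
Subsquare: lon ⌊1.1339/0.0833333⌋ = 13 → n; lat ⌊0.1123/0.0416667⌋ = 2 → c.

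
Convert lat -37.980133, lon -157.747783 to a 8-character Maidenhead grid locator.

BF12da04

Add 180° to longitude and 90° to latitude: 22.25222, 52.01987.
Field: lon ⌊22.25222/20⌋ = 1 → B; lat ⌊52.01987/10⌋ = 5 → F.
Square: lon ⌊2.25222/2⌋ = 1; lat ⌊2.01987/1⌋ = 2.
Subsquare: lon ⌊0.25222/0.0833333⌋ = 3 → d; lat ⌊0.01987/0.0416667⌋ = 0 → a.
Extended square: lon ⌊0.00222/0.00833333⌋ = 0; lat ⌊0.01987/0.00416667⌋ = 4.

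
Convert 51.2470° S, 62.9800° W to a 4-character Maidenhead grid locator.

FD88

Shift to the Maidenhead origin (180°W, 90°S): lon 117.02, lat 38.75.
Field: 117.02/20 → 5 → F, 38.75/10 → 3 → D; chars FD.
Square: 17.02/2 → 8, 8.75/1 → 8; chars 88.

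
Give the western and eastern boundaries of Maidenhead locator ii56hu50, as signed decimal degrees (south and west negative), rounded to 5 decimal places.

-9.37500, -9.36667

Field I=8, I=8: +8·20° lon, +8·10° lat → SW at lon -20°, lat -10°.
Square 5, 6: +5·2° lon, +6·1° lat → SW at lon -10°, lat -4°.
Subsquare h=7, u=20: +7·0.0833333° lon, +20·0.0416667° lat → SW at lon -9.41667°, lat -3.16667°.
Extended square 5, 0: +5·0.00833333° lon, +0·0.00416667° lat → SW at lon -9.375°, lat -3.16667°.
Cell spans 0.00833333° lon × 0.00416667° lat.
west -9.37500, east -9.36667.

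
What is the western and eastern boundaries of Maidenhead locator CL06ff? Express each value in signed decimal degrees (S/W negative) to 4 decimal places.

-139.5833, -139.5000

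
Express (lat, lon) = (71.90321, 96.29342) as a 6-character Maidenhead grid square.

Shift to the Maidenhead origin (180°W, 90°S): lon 276.2934, lat 161.9032.
Field (20°×10°, letters A–R): lon ⌊276.2934/20⌋ = 13 → N; lat ⌊161.9032/10⌋ = 16 → Q.
Square (2°×1°, digits 0–9): lon ⌊16.2934/2⌋ = 8; lat ⌊1.9032/1⌋ = 1.
Subsquare (5′×2.5′, letters a–x): lon ⌊0.2934/0.0833333⌋ = 3 → d; lat ⌊0.9032/0.0416667⌋ = 21 → v.

NQ81dv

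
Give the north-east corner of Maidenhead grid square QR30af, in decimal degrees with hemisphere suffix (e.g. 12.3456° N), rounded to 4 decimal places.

Field Q=16, R=17: +16·20° lon, +17·10° lat → SW at lon 140°, lat 80°.
Square 3, 0: +3·2° lon, +0·1° lat → SW at lon 146°, lat 80°.
Subsquare a=0, f=5: +0·0.0833333° lon, +5·0.0416667° lat → SW at lon 146°, lat 80.2083°.
Cell spans 0.0833333° lon × 0.0416667° lat. NE corner is SW corner plus one full cell.
latitude 80.2500° N, longitude 146.0833° E.

80.2500° N, 146.0833° E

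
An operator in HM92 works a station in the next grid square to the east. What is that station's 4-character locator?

Longitude square 9; +1 → 10, wraps to 0, carry into field.
Longitude field H = 7; +1 → 8 = I.
The latitude characters are unchanged.

IM02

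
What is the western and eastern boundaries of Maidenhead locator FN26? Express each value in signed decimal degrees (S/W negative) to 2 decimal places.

-76.00, -74.00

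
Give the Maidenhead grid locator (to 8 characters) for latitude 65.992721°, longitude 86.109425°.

Add 180° to longitude and 90° to latitude: 266.10942, 155.99272.
Field: 266.10942/20 → 13 → N, 155.99272/10 → 15 → P; chars NP.
Square: 6.10942/2 → 3, 5.99272/1 → 5; chars 35.
Subsquare: 0.10942/0.0833333 → 1 → b, 0.99272/0.0416667 → 23 → x; chars bx.
Extended square: 0.02609/0.00833333 → 3, 0.03439/0.00416667 → 8; chars 38.

NP35bx38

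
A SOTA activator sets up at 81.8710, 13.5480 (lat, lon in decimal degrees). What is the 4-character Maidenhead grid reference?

JR61

Shift to the Maidenhead origin (180°W, 90°S): lon 193.55, lat 171.87.
Field: lon ⌊193.55/20⌋ = 9 → J; lat ⌊171.87/10⌋ = 17 → R.
Square: lon ⌊13.55/2⌋ = 6; lat ⌊1.87/1⌋ = 1.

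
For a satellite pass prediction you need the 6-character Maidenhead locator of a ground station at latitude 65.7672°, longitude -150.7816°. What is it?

Add 180° to longitude and 90° to latitude: 29.2184, 155.7672.
Field (20°×10°, letters A–R): lon ⌊29.2184/20⌋ = 1 → B; lat ⌊155.7672/10⌋ = 15 → P.
Square (2°×1°, digits 0–9): lon ⌊9.2184/2⌋ = 4; lat ⌊5.7672/1⌋ = 5.
Subsquare (5′×2.5′, letters a–x): lon ⌊1.2184/0.0833333⌋ = 14 → o; lat ⌊0.7672/0.0416667⌋ = 18 → s.

BP45os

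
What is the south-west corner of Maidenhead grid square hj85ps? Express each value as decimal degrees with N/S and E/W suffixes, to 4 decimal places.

5.7500° N, 22.7500° W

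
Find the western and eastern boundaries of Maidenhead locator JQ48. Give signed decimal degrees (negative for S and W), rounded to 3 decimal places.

8.000, 10.000

Field J=9, Q=16: +9·20° lon, +16·10° lat → SW at lon 0°, lat 70°.
Square 4, 8: +4·2° lon, +8·1° lat → SW at lon 8°, lat 78°.
Cell spans 2° lon × 1° lat.
west 8.000, east 10.000.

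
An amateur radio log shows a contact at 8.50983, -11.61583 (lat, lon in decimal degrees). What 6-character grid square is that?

IJ48em

Offset from 180°W / 90°S: lon 168.3842°, lat 98.5098°.
Field (20°×10°, letters A–R): 168.3842/20 → 8 → I, 98.5098/10 → 9 → J; chars IJ.
Square (2°×1°, digits 0–9): 8.3842/2 → 4, 8.5098/1 → 8; chars 48.
Subsquare (5′×2.5′, letters a–x): 0.3842/0.0833333 → 4 → e, 0.5098/0.0416667 → 12 → m; chars em.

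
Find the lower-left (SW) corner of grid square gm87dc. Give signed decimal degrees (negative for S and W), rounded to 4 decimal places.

37.0833, -43.7500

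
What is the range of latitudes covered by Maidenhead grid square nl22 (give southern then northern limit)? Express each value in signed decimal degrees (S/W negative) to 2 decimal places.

22.00, 23.00

Field N=13, L=11: +13·20° lon, +11·10° lat → SW at lon 80°, lat 20°.
Square 2, 2: +2·2° lon, +2·1° lat → SW at lon 84°, lat 22°.
Cell spans 2° lon × 1° lat.
south 22.00, north 23.00.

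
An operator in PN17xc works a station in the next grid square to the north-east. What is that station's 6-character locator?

PN27ad

Longitude subsquare x = 23; +1 → 24, wraps to 0 = a, carry into square.
Longitude square 1; +1 → 2.
Latitude subsquare c = 2; +1 → 3 = d.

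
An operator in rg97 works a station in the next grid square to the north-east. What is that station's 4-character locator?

AG08

Longitude square 9; +1 → 10, wraps to 0, carry into field.
Longitude field R = 17; +1 → 18, wraps to 0 = A, wrapping around the antimeridian.
Latitude square 7; +1 → 8.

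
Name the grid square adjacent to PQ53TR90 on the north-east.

Longitude extended square 9; +1 → 10, wraps to 0, carry into subsquare.
Longitude subsquare t = 19; +1 → 20 = u.
Latitude extended square 0; +1 → 1.

PQ53ur01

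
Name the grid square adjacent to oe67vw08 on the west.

Longitude extended square 0; −1 → -1, wraps to 9, carry into subsquare.
Longitude subsquare v = 21; −1 → 20 = u.
The latitude characters are unchanged.

OE67uw98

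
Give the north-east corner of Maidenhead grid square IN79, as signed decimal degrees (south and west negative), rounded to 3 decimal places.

Field I=8, N=13: +8·20° lon, +13·10° lat → SW at lon -20°, lat 40°.
Square 7, 9: +7·2° lon, +9·1° lat → SW at lon -6°, lat 49°.
Cell spans 2° lon × 1° lat. NE corner is SW corner plus one full cell.
latitude 50.000, longitude -4.000.

50.000, -4.000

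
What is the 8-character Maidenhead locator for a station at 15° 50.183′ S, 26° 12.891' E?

KH34cd59

Add 180° to longitude and 90° to latitude: 206.21485, 74.16362.
Field: lon ⌊206.21485/20⌋ = 10 → K; lat ⌊74.16362/10⌋ = 7 → H.
Square: lon ⌊6.21485/2⌋ = 3; lat ⌊4.16362/1⌋ = 4.
Subsquare: lon ⌊0.21485/0.0833333⌋ = 2 → c; lat ⌊0.16362/0.0416667⌋ = 3 → d.
Extended square: lon ⌊0.04818/0.00833333⌋ = 5; lat ⌊0.03862/0.00416667⌋ = 9.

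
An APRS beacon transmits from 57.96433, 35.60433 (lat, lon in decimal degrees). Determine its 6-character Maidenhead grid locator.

KO77tx

Shift to the Maidenhead origin (180°W, 90°S): lon 215.6043, lat 147.9643.
Field: lon ⌊215.6043/20⌋ = 10 → K; lat ⌊147.9643/10⌋ = 14 → O.
Square: lon ⌊15.6043/2⌋ = 7; lat ⌊7.9643/1⌋ = 7.
Subsquare: lon ⌊1.6043/0.0833333⌋ = 19 → t; lat ⌊0.9643/0.0416667⌋ = 23 → x.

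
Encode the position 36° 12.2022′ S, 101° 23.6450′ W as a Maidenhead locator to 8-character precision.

Offset from 180°W / 90°S: lon 78.60592°, lat 53.79663°.
Field: lon ⌊78.60592/20⌋ = 3 → D; lat ⌊53.79663/10⌋ = 5 → F.
Square: lon ⌊18.60592/2⌋ = 9; lat ⌊3.79663/1⌋ = 3.
Subsquare: lon ⌊0.60592/0.0833333⌋ = 7 → h; lat ⌊0.79663/0.0416667⌋ = 19 → t.
Extended square: lon ⌊0.02258/0.00833333⌋ = 2; lat ⌊0.00496/0.00416667⌋ = 1.

DF93ht21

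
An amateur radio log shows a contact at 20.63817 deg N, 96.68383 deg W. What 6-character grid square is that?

Offset from 180°W / 90°S: lon 83.3162°, lat 110.6382°.
Field: lon ⌊83.3162/20⌋ = 4 → E; lat ⌊110.6382/10⌋ = 11 → L.
Square: lon ⌊3.3162/2⌋ = 1; lat ⌊0.6382/1⌋ = 0.
Subsquare: lon ⌊1.3162/0.0833333⌋ = 15 → p; lat ⌊0.6382/0.0416667⌋ = 15 → p.

EL10pp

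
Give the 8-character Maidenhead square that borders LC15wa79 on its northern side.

Latitude extended square 9; +1 → 10, wraps to 0, carry into subsquare.
Latitude subsquare a = 0; +1 → 1 = b.
The longitude characters are unchanged.

LC15wb70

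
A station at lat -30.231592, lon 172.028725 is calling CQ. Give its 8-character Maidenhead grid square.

RF69as34

Add 180° to longitude and 90° to latitude: 352.02873, 59.76841.
Field: 352.02873/20 → 17 → R, 59.76841/10 → 5 → F; chars RF.
Square: 12.02873/2 → 6, 9.76841/1 → 9; chars 69.
Subsquare: 0.02873/0.0833333 → 0 → a, 0.76841/0.0416667 → 18 → s; chars as.
Extended square: 0.02873/0.00833333 → 3, 0.01841/0.00416667 → 4; chars 34.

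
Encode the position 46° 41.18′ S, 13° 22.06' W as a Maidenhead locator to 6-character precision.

IE33hh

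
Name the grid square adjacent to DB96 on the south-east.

Longitude square 9; +1 → 10, wraps to 0, carry into field.
Longitude field D = 3; +1 → 4 = E.
Latitude square 6; −1 → 5.

EB05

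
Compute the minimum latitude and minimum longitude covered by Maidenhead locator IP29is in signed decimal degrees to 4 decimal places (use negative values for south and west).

69.7500, -15.3333

Field I=8, P=15: +8·20° lon, +15·10° lat → SW at lon -20°, lat 60°.
Square 2, 9: +2·2° lon, +9·1° lat → SW at lon -16°, lat 69°.
Subsquare i=8, s=18: +8·0.0833333° lon, +18·0.0416667° lat → SW at lon -15.3333°, lat 69.75°.
latitude 69.7500, longitude -15.3333.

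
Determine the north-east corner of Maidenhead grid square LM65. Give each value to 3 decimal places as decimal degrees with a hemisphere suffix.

36.000° N, 54.000° E

Field L=11, M=12: +11·20° lon, +12·10° lat → SW at lon 40°, lat 30°.
Square 6, 5: +6·2° lon, +5·1° lat → SW at lon 52°, lat 35°.
Cell spans 2° lon × 1° lat. NE corner is SW corner plus one full cell.
latitude 36.000° N, longitude 54.000° E.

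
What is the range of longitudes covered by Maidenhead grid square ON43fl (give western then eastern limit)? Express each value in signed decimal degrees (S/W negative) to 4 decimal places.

108.4167, 108.5000

Field O=14, N=13: +14·20° lon, +13·10° lat → SW at lon 100°, lat 40°.
Square 4, 3: +4·2° lon, +3·1° lat → SW at lon 108°, lat 43°.
Subsquare f=5, l=11: +5·0.0833333° lon, +11·0.0416667° lat → SW at lon 108.417°, lat 43.4583°.
Cell spans 0.0833333° lon × 0.0416667° lat.
west 108.4167, east 108.5000.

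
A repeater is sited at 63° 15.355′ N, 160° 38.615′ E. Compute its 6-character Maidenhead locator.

RP03hg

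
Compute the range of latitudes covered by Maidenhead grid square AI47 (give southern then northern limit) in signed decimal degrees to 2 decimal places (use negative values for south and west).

Field A=0, I=8: +0·20° lon, +8·10° lat → SW at lon -180°, lat -10°.
Square 4, 7: +4·2° lon, +7·1° lat → SW at lon -172°, lat -3°.
Cell spans 2° lon × 1° lat.
south -3.00, north -2.00.

-3.00, -2.00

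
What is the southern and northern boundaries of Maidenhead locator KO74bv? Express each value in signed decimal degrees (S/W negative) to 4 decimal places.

54.8750, 54.9167

Field K=10, O=14: +10·20° lon, +14·10° lat → SW at lon 20°, lat 50°.
Square 7, 4: +7·2° lon, +4·1° lat → SW at lon 34°, lat 54°.
Subsquare b=1, v=21: +1·0.0833333° lon, +21·0.0416667° lat → SW at lon 34.0833°, lat 54.875°.
Cell spans 0.0833333° lon × 0.0416667° lat.
south 54.8750, north 54.9167.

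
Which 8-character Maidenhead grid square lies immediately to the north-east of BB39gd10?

Longitude extended square 1; +1 → 2.
Latitude extended square 0; +1 → 1.

BB39gd21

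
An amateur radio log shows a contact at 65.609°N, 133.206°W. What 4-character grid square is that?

Offset from 180°W / 90°S: lon 46.79°, lat 155.61°.
Field: 46.79/20 → 2 → C, 155.61/10 → 15 → P; chars CP.
Square: 6.79/2 → 3, 5.61/1 → 5; chars 35.

CP35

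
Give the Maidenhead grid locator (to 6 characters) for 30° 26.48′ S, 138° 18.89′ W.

CF09un

Offset from 180°W / 90°S: lon 41.6852°, lat 59.5587°.
Field: lon ⌊41.6852/20⌋ = 2 → C; lat ⌊59.5587/10⌋ = 5 → F.
Square: lon ⌊1.6852/2⌋ = 0; lat ⌊9.5587/1⌋ = 9.
Subsquare: lon ⌊1.6852/0.0833333⌋ = 20 → u; lat ⌊0.5587/0.0416667⌋ = 13 → n.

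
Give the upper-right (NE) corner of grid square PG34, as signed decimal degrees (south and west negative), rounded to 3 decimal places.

Field P=15, G=6: +15·20° lon, +6·10° lat → SW at lon 120°, lat -30°.
Square 3, 4: +3·2° lon, +4·1° lat → SW at lon 126°, lat -26°.
Cell spans 2° lon × 1° lat. NE corner is SW corner plus one full cell.
latitude -25.000, longitude 128.000.

-25.000, 128.000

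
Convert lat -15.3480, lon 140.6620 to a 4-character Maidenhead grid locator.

QH04

Shift to the Maidenhead origin (180°W, 90°S): lon 320.66, lat 74.65.
Field (20°×10°, letters A–R): 320.66/20 → 16 → Q, 74.65/10 → 7 → H; chars QH.
Square (2°×1°, digits 0–9): 0.66/2 → 0, 4.65/1 → 4; chars 04.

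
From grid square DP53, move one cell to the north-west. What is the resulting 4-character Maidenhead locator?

Longitude square 5; −1 → 4.
Latitude square 3; +1 → 4.

DP44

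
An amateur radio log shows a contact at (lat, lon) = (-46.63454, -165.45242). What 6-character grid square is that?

AE73gi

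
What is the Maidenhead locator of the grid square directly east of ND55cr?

ND55dr

Longitude subsquare c = 2; +1 → 3 = d.
The latitude characters are unchanged.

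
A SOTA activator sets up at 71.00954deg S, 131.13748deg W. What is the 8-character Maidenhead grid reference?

CB48kx37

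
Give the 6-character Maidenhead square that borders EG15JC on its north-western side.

Longitude subsquare j = 9; −1 → 8 = i.
Latitude subsquare c = 2; +1 → 3 = d.

EG15id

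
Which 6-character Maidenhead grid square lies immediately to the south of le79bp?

LE79bo

Latitude subsquare p = 15; −1 → 14 = o.
The longitude characters are unchanged.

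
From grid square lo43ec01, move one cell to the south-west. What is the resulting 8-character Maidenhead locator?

Longitude extended square 0; −1 → -1, wraps to 9, carry into subsquare.
Longitude subsquare e = 4; −1 → 3 = d.
Latitude extended square 1; −1 → 0.

LO43dc90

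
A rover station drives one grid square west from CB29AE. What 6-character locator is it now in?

Longitude subsquare a = 0; −1 → -1, wraps to 23 = x, carry into square.
Longitude square 2; −1 → 1.
The latitude characters are unchanged.

CB19xe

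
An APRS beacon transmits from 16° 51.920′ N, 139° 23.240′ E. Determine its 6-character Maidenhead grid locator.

PK96qu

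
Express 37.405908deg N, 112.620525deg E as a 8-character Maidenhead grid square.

OM67hj47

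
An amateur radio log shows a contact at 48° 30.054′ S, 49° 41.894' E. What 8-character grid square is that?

LE41ul39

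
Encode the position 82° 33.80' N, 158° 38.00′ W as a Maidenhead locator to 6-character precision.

BR02qn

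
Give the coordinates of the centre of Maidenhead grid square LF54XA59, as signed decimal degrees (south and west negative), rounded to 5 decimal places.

-35.96042, 51.96250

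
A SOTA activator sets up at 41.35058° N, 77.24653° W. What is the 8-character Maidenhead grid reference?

FN11ji04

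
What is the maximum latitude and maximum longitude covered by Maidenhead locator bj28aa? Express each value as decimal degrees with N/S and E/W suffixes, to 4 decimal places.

Field B=1, J=9: +1·20° lon, +9·10° lat → SW at lon -160°, lat 0°.
Square 2, 8: +2·2° lon, +8·1° lat → SW at lon -156°, lat 8°.
Subsquare a=0, a=0: +0·0.0833333° lon, +0·0.0416667° lat → SW at lon -156°, lat 8°.
Cell spans 0.0833333° lon × 0.0416667° lat. NE corner is SW corner plus one full cell.
latitude 8.0417° N, longitude 155.9167° W.

8.0417° N, 155.9167° W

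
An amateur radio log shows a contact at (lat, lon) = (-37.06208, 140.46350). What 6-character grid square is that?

Add 180° to longitude and 90° to latitude: 320.4635, 52.9379.
Field: 320.4635/20 → 16 → Q, 52.9379/10 → 5 → F; chars QF.
Square: 0.4635/2 → 0, 2.9379/1 → 2; chars 02.
Subsquare: 0.4635/0.0833333 → 5 → f, 0.9379/0.0416667 → 22 → w; chars fw.

QF02fw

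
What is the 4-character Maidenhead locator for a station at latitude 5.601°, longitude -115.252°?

DJ25

Add 180° to longitude and 90° to latitude: 64.75, 95.60.
Field (20°×10°, letters A–R): 64.75/20 → 3 → D, 95.60/10 → 9 → J; chars DJ.
Square (2°×1°, digits 0–9): 4.75/2 → 2, 5.60/1 → 5; chars 25.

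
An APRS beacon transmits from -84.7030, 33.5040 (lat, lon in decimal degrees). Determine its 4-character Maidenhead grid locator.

Shift to the Maidenhead origin (180°W, 90°S): lon 213.50, lat 5.30.
Field: lon ⌊213.50/20⌋ = 10 → K; lat ⌊5.30/10⌋ = 0 → A.
Square: lon ⌊13.50/2⌋ = 6; lat ⌊5.30/1⌋ = 5.

KA65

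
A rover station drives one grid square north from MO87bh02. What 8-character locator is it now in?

Latitude extended square 2; +1 → 3.
The longitude characters are unchanged.

MO87bh03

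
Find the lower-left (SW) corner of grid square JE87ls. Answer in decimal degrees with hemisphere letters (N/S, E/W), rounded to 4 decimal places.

42.2500° S, 16.9167° E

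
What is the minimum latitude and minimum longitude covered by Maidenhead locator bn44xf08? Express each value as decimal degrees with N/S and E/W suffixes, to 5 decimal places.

44.24167° N, 150.08333° W

Field B=1, N=13: +1·20° lon, +13·10° lat → SW at lon -160°, lat 40°.
Square 4, 4: +4·2° lon, +4·1° lat → SW at lon -152°, lat 44°.
Subsquare x=23, f=5: +23·0.0833333° lon, +5·0.0416667° lat → SW at lon -150.083°, lat 44.2083°.
Extended square 0, 8: +0·0.00833333° lon, +8·0.00416667° lat → SW at lon -150.083°, lat 44.2417°.
latitude 44.24167° N, longitude 150.08333° W.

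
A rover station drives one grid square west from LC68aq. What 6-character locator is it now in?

Longitude subsquare a = 0; −1 → -1, wraps to 23 = x, carry into square.
Longitude square 6; −1 → 5.
The latitude characters are unchanged.

LC58xq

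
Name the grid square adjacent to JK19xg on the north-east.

JK29ah

Longitude subsquare x = 23; +1 → 24, wraps to 0 = a, carry into square.
Longitude square 1; +1 → 2.
Latitude subsquare g = 6; +1 → 7 = h.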